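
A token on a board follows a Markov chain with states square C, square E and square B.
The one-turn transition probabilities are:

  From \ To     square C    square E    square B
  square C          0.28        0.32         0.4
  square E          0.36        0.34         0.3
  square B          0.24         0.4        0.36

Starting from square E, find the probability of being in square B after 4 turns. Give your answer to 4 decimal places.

Propagate the distribution vector 4 turns from square E.
After 0 turns: (0.0000, 1.0000, 0.0000)
After 1 turn: (0.3600, 0.3400, 0.3000)
After 2 turns: (0.2952, 0.3508, 0.3540)
After 3 turns: (0.2939, 0.3553, 0.3508)
After 4 turns: (0.2944, 0.3552, 0.3504)
P(in square B after 4 turns) = 0.3504

0.3504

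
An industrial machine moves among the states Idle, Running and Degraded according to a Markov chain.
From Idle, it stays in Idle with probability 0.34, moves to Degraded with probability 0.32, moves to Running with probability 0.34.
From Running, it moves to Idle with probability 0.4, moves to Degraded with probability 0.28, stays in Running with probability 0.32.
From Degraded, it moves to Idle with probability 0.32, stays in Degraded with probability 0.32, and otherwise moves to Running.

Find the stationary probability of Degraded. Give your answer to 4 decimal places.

0.3064

Let the stationary distribution be π with π = πP and π_1 + π_2 + π_3 = 1.
π_1 = 0.34·π_1 + 0.4·π_2 + 0.32·π_3
π_2 = 0.34·π_1 + 0.32·π_2 + 0.36·π_3
Solving with the normalization constraint gives π = (0.3542, 0.3393, 0.3064).
So the stationary probability of Degraded is 0.3064.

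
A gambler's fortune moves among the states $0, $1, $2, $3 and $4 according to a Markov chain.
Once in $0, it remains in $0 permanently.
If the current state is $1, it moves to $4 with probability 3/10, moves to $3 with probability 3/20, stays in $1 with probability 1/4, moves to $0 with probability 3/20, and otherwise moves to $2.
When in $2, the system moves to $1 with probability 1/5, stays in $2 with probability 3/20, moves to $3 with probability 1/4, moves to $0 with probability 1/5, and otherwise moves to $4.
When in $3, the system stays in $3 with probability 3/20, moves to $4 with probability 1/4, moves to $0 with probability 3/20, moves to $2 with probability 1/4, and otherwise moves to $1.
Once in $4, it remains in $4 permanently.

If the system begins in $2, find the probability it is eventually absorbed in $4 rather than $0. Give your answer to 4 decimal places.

Let h(s) be the probability of absorption at $4 starting from transient state s. Then h($4) = 1 and h($0) = 0. By first-step analysis:
h($1) = 0.15·0 + 0.25·h($1) + 0.15·h($2) + 0.15·h($3) + 0.3·1
h($2) = 0.2·0 + 0.2·h($1) + 0.15·h($2) + 0.25·h($3) + 0.2·1
h($3) = 0.15·0 + 0.2·h($1) + 0.25·h($2) + 0.15·h($3) + 0.25·1
Solving: h($1) = 0.6346, h($2) = 0.5638, h($3) = 0.6093.
Starting from $2, the probability is 0.5638.

0.5638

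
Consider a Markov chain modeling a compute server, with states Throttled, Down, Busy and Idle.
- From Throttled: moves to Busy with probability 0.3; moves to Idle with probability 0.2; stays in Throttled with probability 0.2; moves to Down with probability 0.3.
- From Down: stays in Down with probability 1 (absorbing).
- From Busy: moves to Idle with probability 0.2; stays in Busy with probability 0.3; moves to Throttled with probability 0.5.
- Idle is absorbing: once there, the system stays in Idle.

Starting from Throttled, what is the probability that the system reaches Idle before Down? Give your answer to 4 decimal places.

Let h(s) be the probability of absorption at Idle starting from transient state s. Then h(Idle) = 1 and h(Down) = 0. By first-step analysis:
h(Throttled) = 0.2·h(Throttled) + 0.3·0 + 0.3·h(Busy) + 0.2·1
h(Busy) = 0.5·h(Throttled) + 0.3·h(Busy) + 0.2·1
Solving: h(Throttled) = 0.4878, h(Busy) = 0.6341.
Starting from Throttled, the probability is 0.4878.

0.4878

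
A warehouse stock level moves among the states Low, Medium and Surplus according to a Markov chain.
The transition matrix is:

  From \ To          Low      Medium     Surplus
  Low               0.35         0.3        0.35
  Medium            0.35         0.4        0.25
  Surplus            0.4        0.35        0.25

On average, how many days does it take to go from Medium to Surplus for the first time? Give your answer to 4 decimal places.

Let t(s) be the expected number of days to first reach Surplus from state s, with t(Surplus) = 0. Conditioning on the first day:
t(Low) = 1 + 0.35·t(Low) + 0.3·t(Medium)
t(Medium) = 1 + 0.35·t(Low) + 0.4·t(Medium)
Solving: t(Low) = 3.1579, t(Medium) = 3.5088.
Expected days from Medium to Surplus: 3.5088.

3.5088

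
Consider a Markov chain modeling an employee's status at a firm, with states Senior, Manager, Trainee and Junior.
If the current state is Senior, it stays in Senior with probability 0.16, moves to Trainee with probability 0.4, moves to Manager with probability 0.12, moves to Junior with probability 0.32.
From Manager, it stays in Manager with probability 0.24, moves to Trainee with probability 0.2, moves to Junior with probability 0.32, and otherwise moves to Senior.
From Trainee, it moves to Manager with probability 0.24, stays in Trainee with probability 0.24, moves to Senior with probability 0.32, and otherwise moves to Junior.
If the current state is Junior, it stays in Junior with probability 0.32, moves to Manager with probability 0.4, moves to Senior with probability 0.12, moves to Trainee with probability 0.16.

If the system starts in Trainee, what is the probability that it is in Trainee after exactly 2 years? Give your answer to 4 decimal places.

0.2656

Propagate the distribution vector 2 years from Trainee.
After 0 years: (0.0000, 0.0000, 1.0000, 0.0000)
After 1 year: (0.3200, 0.2400, 0.2400, 0.2000)
After 2 years: (0.2096, 0.2336, 0.2656, 0.2912)
P(in Trainee after 2 years) = 0.2656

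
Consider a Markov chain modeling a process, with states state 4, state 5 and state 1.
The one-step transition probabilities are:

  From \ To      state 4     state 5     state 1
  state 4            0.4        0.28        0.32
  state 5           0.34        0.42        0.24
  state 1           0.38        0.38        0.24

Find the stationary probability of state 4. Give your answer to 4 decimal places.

Let the stationary distribution be π with π = πP and π_1 + π_2 + π_3 = 1.
π_1 = 0.4·π_1 + 0.34·π_2 + 0.38·π_3
π_2 = 0.28·π_1 + 0.42·π_2 + 0.38·π_3
Solving with the normalization constraint gives π = (0.3732, 0.3570, 0.2699).
So the stationary probability of state 4 is 0.3732.

0.3732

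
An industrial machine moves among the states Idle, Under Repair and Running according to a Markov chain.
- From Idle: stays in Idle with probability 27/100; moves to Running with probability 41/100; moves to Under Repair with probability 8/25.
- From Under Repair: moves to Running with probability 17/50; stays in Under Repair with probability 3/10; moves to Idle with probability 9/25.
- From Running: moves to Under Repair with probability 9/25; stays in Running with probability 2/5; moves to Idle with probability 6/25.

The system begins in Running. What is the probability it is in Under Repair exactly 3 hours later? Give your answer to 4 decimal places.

0.3287

Propagate the distribution vector 3 hours from Running.
After 0 hours: (0.0000, 0.0000, 1.0000)
After 1 hour: (0.2400, 0.3600, 0.4000)
After 2 hours: (0.2904, 0.3288, 0.3808)
After 3 hours: (0.2882, 0.3287, 0.3832)
P(in Under Repair after 3 hours) = 0.3287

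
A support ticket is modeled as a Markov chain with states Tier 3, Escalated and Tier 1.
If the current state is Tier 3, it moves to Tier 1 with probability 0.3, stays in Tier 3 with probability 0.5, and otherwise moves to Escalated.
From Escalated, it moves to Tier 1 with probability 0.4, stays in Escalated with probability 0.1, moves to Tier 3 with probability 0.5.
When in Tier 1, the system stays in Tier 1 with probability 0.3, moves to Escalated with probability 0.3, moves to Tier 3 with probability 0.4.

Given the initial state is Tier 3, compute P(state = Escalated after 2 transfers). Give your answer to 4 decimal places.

Sum over the intermediate state after 1 transfer:
P = P(Tier 3→Tier 3)·P(Tier 3→Escalated) + P(Tier 3→Escalated)·P(Escalated→Escalated) + P(Tier 3→Tier 1)·P(Tier 1→Escalated)
  = 0.5×0.2 + 0.2×0.1 + 0.3×0.3
  = 0.1000 + 0.0200 + 0.0900 = 0.2100

0.2100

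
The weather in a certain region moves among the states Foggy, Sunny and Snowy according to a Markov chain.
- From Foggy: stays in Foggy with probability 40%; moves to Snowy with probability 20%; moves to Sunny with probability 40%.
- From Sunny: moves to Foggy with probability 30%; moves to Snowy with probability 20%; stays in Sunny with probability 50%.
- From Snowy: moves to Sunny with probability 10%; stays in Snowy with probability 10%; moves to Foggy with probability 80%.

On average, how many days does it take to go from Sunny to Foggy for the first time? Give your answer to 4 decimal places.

Let t(s) be the expected number of days to first reach Foggy from state s, with t(Foggy) = 0. Conditioning on the first day:
t(Sunny) = 1 + 0.5·t(Sunny) + 0.2·t(Snowy)
t(Snowy) = 1 + 0.1·t(Sunny) + 0.1·t(Snowy)
Solving: t(Sunny) = 2.5581, t(Snowy) = 1.3953.
Expected days from Sunny to Foggy: 2.5581.

2.5581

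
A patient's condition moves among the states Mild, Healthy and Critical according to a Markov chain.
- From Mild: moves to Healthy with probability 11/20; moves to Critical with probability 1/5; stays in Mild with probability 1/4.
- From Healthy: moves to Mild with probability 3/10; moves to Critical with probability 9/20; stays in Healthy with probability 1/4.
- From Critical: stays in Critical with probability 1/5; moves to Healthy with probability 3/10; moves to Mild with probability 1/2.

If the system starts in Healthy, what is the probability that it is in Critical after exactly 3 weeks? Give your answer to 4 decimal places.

0.2906

Propagate the distribution vector 3 weeks from Healthy.
After 0 weeks: (0.0000, 1.0000, 0.0000)
After 1 week: (0.3000, 0.2500, 0.4500)
After 2 weeks: (0.3750, 0.3625, 0.2625)
After 3 weeks: (0.3338, 0.3756, 0.2906)
P(in Critical after 3 weeks) = 0.2906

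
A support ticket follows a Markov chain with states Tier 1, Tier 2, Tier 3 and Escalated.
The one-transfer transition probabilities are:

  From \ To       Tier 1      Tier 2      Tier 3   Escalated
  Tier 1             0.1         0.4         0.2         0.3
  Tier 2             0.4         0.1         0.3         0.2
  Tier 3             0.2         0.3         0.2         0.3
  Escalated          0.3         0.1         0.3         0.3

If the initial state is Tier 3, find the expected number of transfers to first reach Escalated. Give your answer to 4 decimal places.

3.6620

Let t(s) be the expected number of transfers to first reach Escalated from state s, with t(Escalated) = 0. Conditioning on the first transfer:
t(Tier 1) = 1 + 0.1·t(Tier 1) + 0.4·t(Tier 2) + 0.2·t(Tier 3)
t(Tier 2) = 1 + 0.4·t(Tier 1) + 0.1·t(Tier 2) + 0.3·t(Tier 3)
t(Tier 3) = 1 + 0.2·t(Tier 1) + 0.3·t(Tier 2) + 0.2·t(Tier 3)
Solving: t(Tier 1) = 3.6901, t(Tier 2) = 3.9718, t(Tier 3) = 3.6620.
Expected transfers from Tier 3 to Escalated: 3.6620.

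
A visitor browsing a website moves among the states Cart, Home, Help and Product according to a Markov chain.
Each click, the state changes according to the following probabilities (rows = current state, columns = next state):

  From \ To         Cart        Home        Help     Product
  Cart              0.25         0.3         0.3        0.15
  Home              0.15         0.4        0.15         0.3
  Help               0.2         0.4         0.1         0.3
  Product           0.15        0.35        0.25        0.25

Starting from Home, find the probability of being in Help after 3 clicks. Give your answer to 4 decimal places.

0.1924

Propagate the distribution vector 3 clicks from Home.
After 0 clicks: (0.0000, 1.0000, 0.0000, 0.0000)
After 1 click: (0.1500, 0.4000, 0.1500, 0.3000)
After 2 clicks: (0.1725, 0.3700, 0.1950, 0.2625)
After 3 clicks: (0.1770, 0.3696, 0.1924, 0.2610)
P(in Help after 3 clicks) = 0.1924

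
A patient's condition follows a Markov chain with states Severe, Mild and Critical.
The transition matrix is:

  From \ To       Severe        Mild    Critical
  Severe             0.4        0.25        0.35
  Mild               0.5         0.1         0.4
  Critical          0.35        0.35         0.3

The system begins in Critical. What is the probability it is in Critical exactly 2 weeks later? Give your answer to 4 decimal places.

Sum over the intermediate state after 1 week:
P = P(Critical→Severe)·P(Severe→Critical) + P(Critical→Mild)·P(Mild→Critical) + P(Critical→Critical)·P(Critical→Critical)
  = 0.35×0.35 + 0.35×0.4 + 0.3×0.3
  = 0.1225 + 0.1400 + 0.0900 = 0.3525

0.3525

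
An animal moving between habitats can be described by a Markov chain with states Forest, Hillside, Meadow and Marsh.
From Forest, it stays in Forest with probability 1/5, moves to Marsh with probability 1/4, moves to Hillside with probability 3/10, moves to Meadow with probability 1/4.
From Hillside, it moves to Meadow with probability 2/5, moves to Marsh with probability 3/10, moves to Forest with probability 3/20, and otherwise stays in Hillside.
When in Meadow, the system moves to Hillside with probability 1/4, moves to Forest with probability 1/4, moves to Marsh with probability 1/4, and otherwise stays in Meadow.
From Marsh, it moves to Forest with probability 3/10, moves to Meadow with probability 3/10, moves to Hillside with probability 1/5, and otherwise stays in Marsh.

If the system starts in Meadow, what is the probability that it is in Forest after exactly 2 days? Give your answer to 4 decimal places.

0.2250

Propagate the distribution vector 2 days from Meadow.
After 0 days: (0.0000, 0.0000, 1.0000, 0.0000)
After 1 day: (0.2500, 0.2500, 0.2500, 0.2500)
After 2 days: (0.2250, 0.2250, 0.3000, 0.2500)
P(in Forest after 2 days) = 0.2250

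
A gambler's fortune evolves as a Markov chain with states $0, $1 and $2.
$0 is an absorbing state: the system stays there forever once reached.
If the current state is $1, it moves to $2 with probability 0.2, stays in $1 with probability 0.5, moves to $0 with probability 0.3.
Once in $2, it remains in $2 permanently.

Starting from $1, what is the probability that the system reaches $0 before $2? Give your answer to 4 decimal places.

Let h(s) be the probability of absorption at $0 starting from transient state s. Then h($0) = 1 and h($2) = 0. By first-step analysis:
h($1) = 0.3·1 + 0.5·h($1) + 0.2·0
Solving: h($1) = 0.6000.
Starting from $1, the probability is 0.6000.

0.6000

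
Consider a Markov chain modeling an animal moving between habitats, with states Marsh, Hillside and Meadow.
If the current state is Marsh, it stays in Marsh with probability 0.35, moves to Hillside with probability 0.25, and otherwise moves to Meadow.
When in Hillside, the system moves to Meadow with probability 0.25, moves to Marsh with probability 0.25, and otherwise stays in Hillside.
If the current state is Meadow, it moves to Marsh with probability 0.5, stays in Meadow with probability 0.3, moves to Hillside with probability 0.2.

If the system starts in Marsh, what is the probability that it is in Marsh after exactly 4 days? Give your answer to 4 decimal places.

Propagate the distribution vector 4 days from Marsh.
After 0 days: (1.0000, 0.0000, 0.0000)
After 1 day: (0.3500, 0.2500, 0.4000)
After 2 days: (0.3850, 0.2925, 0.3225)
After 3 days: (0.3691, 0.3070, 0.3239)
After 4 days: (0.3679, 0.3106, 0.3216)
P(in Marsh after 4 days) = 0.3679

0.3679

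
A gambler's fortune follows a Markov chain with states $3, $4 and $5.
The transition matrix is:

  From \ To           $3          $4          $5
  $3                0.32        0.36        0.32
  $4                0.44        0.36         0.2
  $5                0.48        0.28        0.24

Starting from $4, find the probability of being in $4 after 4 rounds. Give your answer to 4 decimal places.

0.3394

Propagate the distribution vector 4 rounds from $4.
After 0 rounds: (0.0000, 1.0000, 0.0000)
After 1 round: (0.4400, 0.3600, 0.2000)
After 2 rounds: (0.3952, 0.3440, 0.2608)
After 3 rounds: (0.4030, 0.3391, 0.2579)
After 4 rounds: (0.4020, 0.3394, 0.2587)
P(in $4 after 4 rounds) = 0.3394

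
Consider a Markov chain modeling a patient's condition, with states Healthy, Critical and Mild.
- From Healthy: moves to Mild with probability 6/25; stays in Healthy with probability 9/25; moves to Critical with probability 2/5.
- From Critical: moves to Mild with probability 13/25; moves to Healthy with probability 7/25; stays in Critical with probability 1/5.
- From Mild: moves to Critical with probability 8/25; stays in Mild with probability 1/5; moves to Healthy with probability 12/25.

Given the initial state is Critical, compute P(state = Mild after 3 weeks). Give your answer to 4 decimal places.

0.3181

Propagate the distribution vector 3 weeks from Critical.
After 0 weeks: (0.0000, 1.0000, 0.0000)
After 1 week: (0.2800, 0.2000, 0.5200)
After 2 weeks: (0.4064, 0.3184, 0.2752)
After 3 weeks: (0.3676, 0.3143, 0.3181)
P(in Mild after 3 weeks) = 0.3181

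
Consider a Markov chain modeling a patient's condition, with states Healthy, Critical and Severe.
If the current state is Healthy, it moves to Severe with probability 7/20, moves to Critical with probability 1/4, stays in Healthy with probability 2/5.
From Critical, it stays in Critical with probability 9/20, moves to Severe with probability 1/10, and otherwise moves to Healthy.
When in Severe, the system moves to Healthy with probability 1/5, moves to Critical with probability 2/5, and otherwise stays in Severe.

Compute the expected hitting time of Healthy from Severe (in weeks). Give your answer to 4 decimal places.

Let t(s) be the expected number of weeks to first reach Healthy from state s, with t(Healthy) = 0. Conditioning on the first week:
t(Critical) = 1 + 0.45·t(Critical) + 0.1·t(Severe)
t(Severe) = 1 + 0.4·t(Critical) + 0.4·t(Severe)
Solving: t(Critical) = 2.4138, t(Severe) = 3.2759.
Expected weeks from Severe to Healthy: 3.2759.

3.2759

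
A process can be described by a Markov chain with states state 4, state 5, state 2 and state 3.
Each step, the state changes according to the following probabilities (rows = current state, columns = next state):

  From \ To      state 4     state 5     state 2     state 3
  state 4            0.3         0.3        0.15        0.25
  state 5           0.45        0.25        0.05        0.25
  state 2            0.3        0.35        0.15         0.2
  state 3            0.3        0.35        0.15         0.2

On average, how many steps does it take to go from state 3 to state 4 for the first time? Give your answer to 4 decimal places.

2.8758

Let t(s) be the expected number of steps to first reach state 4 from state s, with t(state 4) = 0. Conditioning on the first step:
t(state 5) = 1 + 0.25·t(state 5) + 0.05·t(state 2) + 0.25·t(state 3)
t(state 2) = 1 + 0.35·t(state 5) + 0.15·t(state 2) + 0.2·t(state 3)
t(state 3) = 1 + 0.35·t(state 5) + 0.15·t(state 2) + 0.2·t(state 3)
Solving: t(state 5) = 2.4837, t(state 2) = 2.8758, t(state 3) = 2.8758.
Expected steps from state 3 to state 4: 2.8758.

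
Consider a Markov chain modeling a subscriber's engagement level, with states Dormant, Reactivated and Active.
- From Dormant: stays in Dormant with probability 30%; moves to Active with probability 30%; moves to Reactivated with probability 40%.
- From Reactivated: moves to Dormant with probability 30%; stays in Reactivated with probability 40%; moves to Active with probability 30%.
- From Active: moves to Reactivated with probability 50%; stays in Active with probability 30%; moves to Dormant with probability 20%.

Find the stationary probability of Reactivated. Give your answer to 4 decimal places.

Let the stationary distribution be π with π = πP and π_1 + π_2 + π_3 = 1.
π_1 = 0.3·π_1 + 0.3·π_2 + 0.2·π_3
π_2 = 0.4·π_1 + 0.4·π_2 + 0.5·π_3
Solving with the normalization constraint gives π = (0.2700, 0.4300, 0.3000).
So the stationary probability of Reactivated is 0.4300.

0.4300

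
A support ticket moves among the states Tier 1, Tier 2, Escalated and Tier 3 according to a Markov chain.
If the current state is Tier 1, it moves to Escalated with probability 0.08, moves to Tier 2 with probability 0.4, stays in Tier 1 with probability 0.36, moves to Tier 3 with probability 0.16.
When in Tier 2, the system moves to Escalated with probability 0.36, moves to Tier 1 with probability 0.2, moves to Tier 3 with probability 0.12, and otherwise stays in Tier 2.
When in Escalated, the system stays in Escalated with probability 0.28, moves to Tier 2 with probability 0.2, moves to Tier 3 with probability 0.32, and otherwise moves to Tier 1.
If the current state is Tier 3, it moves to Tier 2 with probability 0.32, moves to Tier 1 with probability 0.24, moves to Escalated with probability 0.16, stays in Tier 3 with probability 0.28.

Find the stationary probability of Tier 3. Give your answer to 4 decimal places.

0.2095

Let the stationary distribution be π with π = πP and π_1 + π_2 + π_3 + π_4 = 1.
π_1 = 0.36·π_1 + 0.2·π_2 + 0.2·π_3 + 0.24·π_4
π_2 = 0.4·π_1 + 0.32·π_2 + 0.2·π_3 + 0.32·π_4
π_3 = 0.08·π_1 + 0.36·π_2 + 0.28·π_3 + 0.16·π_4
Solving with the normalization constraint gives π = (0.2481, 0.3122, 0.2302, 0.2095).
So the stationary probability of Tier 3 is 0.2095.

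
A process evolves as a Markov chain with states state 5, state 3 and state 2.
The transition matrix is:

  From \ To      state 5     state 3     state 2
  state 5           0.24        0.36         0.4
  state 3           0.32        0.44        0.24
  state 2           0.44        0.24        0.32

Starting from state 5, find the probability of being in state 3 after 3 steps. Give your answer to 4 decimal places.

0.3500

Propagate the distribution vector 3 steps from state 5.
After 0 steps: (1.0000, 0.0000, 0.0000)
After 1 step: (0.2400, 0.3600, 0.4000)
After 2 steps: (0.3488, 0.3408, 0.3104)
After 3 steps: (0.3293, 0.3500, 0.3206)
P(in state 3 after 3 steps) = 0.3500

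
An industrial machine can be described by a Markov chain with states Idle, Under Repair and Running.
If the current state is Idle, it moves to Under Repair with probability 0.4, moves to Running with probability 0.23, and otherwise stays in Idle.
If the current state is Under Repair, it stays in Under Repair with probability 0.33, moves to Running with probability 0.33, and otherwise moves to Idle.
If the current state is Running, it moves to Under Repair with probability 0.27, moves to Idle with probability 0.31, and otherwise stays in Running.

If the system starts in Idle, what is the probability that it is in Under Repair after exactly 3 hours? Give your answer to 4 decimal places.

Propagate the distribution vector 3 hours from Idle.
After 0 hours: (1.0000, 0.0000, 0.0000)
After 1 hour: (0.3700, 0.4000, 0.2300)
After 2 hours: (0.3442, 0.3421, 0.3137)
After 3 hours: (0.3409, 0.3353, 0.3238)
P(in Under Repair after 3 hours) = 0.3353

0.3353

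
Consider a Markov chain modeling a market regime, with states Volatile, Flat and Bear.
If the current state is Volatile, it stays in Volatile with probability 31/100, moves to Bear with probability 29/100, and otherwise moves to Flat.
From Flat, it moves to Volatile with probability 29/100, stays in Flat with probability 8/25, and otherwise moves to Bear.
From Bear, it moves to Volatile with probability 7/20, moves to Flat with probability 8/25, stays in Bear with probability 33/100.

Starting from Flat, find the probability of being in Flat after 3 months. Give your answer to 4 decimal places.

Propagate the distribution vector 3 months from Flat.
After 0 months: (0.0000, 1.0000, 0.0000)
After 1 month: (0.2900, 0.3200, 0.3900)
After 2 months: (0.3192, 0.3432, 0.3376)
After 3 months: (0.3166, 0.3455, 0.3378)
P(in Flat after 3 months) = 0.3455

0.3455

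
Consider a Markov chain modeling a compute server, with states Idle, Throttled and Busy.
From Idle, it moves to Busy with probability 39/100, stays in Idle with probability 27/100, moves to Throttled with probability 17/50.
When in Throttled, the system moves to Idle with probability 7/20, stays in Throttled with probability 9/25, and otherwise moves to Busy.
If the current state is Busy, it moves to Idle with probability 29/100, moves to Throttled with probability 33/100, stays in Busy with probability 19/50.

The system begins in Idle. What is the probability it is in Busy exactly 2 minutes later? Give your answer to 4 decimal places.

Sum over the intermediate state after 1 minute:
P = P(Idle→Idle)·P(Idle→Busy) + P(Idle→Throttled)·P(Throttled→Busy) + P(Idle→Busy)·P(Busy→Busy)
  = 0.27×0.39 + 0.34×0.29 + 0.39×0.38
  = 0.1053 + 0.0986 + 0.1482 = 0.3521

0.3521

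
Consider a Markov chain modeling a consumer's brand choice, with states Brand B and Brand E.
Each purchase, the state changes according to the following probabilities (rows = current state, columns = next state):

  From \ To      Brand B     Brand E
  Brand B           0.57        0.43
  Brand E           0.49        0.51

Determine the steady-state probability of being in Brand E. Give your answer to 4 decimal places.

0.4674

Let the stationary distribution be π with π = πP and π_1 + π_2 = 1.
π_1 = 0.57·π_1 + 0.49·π_2
Solving with the normalization constraint gives π = (0.5326, 0.4674).
So the stationary probability of Brand E is 0.4674.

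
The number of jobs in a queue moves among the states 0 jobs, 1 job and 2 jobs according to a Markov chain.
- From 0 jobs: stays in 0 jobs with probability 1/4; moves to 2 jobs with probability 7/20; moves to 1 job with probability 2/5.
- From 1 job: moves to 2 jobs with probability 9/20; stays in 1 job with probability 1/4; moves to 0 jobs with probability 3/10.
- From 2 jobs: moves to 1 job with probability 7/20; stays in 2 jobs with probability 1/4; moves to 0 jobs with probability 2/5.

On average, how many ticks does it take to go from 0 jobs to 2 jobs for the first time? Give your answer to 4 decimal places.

Let t(s) be the expected number of ticks to first reach 2 jobs from state s, with t(2 jobs) = 0. Conditioning on the first tick:
t(0 jobs) = 1 + 0.25·t(0 jobs) + 0.4·t(1 job)
t(1 job) = 1 + 0.3·t(0 jobs) + 0.25·t(1 job)
Solving: t(0 jobs) = 2.5989, t(1 job) = 2.3729.
Expected ticks from 0 jobs to 2 jobs: 2.5989.

2.5989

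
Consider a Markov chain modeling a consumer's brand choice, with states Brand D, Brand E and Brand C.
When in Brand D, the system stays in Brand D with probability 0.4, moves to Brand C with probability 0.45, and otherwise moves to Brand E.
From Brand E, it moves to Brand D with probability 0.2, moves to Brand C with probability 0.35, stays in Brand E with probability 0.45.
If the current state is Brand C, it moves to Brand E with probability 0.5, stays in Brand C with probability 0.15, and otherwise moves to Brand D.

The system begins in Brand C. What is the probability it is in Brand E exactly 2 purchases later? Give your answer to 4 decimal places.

0.3525

Sum over the intermediate state after 1 purchase:
P = P(Brand C→Brand D)·P(Brand D→Brand E) + P(Brand C→Brand E)·P(Brand E→Brand E) + P(Brand C→Brand C)·P(Brand C→Brand E)
  = 0.35×0.15 + 0.5×0.45 + 0.15×0.5
  = 0.0525 + 0.2250 + 0.0750 = 0.3525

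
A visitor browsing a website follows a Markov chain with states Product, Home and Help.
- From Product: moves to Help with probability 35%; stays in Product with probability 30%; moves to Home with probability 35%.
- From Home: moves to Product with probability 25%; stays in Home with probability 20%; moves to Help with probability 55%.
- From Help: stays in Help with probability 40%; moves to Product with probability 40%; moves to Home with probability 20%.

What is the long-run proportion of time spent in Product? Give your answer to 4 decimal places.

Let the stationary distribution be π with π = πP and π_1 + π_2 + π_3 = 1.
π_1 = 0.3·π_1 + 0.25·π_2 + 0.4·π_3
π_2 = 0.35·π_1 + 0.2·π_2 + 0.2·π_3
Solving with the normalization constraint gives π = (0.3296, 0.2494, 0.4209).
So the stationary probability of Product is 0.3296.

0.3296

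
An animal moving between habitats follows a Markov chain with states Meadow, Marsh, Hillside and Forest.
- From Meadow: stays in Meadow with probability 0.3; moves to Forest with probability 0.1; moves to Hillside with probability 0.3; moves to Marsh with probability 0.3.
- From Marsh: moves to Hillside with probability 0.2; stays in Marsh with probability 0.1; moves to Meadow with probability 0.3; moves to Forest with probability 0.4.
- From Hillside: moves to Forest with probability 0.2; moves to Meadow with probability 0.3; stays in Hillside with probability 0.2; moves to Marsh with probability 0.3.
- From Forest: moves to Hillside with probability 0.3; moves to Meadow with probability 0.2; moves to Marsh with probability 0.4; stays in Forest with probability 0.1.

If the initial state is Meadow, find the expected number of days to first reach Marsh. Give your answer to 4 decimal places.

Let t(s) be the expected number of days to first reach Marsh from state s, with t(Marsh) = 0. Conditioning on the first day:
t(Meadow) = 1 + 0.3·t(Meadow) + 0.3·t(Hillside) + 0.1·t(Forest)
t(Hillside) = 1 + 0.3·t(Meadow) + 0.2·t(Hillside) + 0.2·t(Forest)
t(Forest) = 1 + 0.2·t(Meadow) + 0.3·t(Hillside) + 0.1·t(Forest)
Solving: t(Meadow) = 3.1977, t(Hillside) = 3.1686, t(Forest) = 2.8779.
Expected days from Meadow to Marsh: 3.1977.

3.1977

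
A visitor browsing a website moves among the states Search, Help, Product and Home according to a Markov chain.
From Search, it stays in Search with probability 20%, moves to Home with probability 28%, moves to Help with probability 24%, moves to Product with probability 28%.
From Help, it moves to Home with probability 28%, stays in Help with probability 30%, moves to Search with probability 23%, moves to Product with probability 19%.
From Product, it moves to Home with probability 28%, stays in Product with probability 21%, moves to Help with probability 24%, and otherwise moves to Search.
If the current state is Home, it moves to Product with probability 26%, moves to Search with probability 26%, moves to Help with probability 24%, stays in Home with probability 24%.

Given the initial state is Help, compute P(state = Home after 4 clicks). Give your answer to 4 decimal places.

Propagate the distribution vector 4 clicks from Help.
After 0 clicks: (0.0000, 1.0000, 0.0000, 0.0000)
After 1 click: (0.2300, 0.3000, 0.1900, 0.2800)
After 2 clicks: (0.2391, 0.2580, 0.2341, 0.2688)
After 3 clicks: (0.2403, 0.2555, 0.2350, 0.2692)
After 4 clicks: (0.2403, 0.2553, 0.2352, 0.2692)
P(in Home after 4 clicks) = 0.2692

0.2692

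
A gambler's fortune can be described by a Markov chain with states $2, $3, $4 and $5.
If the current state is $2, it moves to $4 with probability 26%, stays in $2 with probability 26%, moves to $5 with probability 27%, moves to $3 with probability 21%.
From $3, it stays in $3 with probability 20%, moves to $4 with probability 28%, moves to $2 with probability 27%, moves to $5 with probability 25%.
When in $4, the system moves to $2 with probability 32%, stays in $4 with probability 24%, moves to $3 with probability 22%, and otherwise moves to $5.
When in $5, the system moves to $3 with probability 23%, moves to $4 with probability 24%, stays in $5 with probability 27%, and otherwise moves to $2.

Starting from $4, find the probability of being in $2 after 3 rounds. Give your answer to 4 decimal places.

Propagate the distribution vector 3 rounds from $4.
After 0 rounds: (0.0000, 0.0000, 1.0000, 0.0000)
After 1 round: (0.3200, 0.2200, 0.2400, 0.2200)
After 2 rounds: (0.2766, 0.2146, 0.2552, 0.2536)
After 3 rounds: (0.2775, 0.2155, 0.2541, 0.2529)
P(in $2 after 3 rounds) = 0.2775

0.2775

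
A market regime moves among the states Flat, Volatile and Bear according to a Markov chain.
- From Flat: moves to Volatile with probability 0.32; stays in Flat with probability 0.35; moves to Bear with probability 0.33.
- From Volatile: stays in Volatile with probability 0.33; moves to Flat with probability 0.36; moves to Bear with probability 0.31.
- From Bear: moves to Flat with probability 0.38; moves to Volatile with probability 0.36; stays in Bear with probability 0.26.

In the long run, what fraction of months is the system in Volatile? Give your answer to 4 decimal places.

Let the stationary distribution be π with π = πP and π_1 + π_2 + π_3 = 1.
π_1 = 0.35·π_1 + 0.36·π_2 + 0.38·π_3
π_2 = 0.32·π_1 + 0.33·π_2 + 0.36·π_3
Solving with the normalization constraint gives π = (0.3624, 0.3354, 0.3021).
So the stationary probability of Volatile is 0.3354.

0.3354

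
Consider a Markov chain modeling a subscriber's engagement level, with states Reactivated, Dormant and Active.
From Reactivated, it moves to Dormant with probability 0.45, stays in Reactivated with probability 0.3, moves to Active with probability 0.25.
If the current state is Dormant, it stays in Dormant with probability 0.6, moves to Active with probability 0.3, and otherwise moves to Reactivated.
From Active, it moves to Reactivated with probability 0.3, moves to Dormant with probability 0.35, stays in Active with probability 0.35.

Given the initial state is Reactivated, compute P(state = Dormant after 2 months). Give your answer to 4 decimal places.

0.4925

Sum over the intermediate state after 1 month:
P = P(Reactivated→Reactivated)·P(Reactivated→Dormant) + P(Reactivated→Dormant)·P(Dormant→Dormant) + P(Reactivated→Active)·P(Active→Dormant)
  = 0.3×0.45 + 0.45×0.6 + 0.25×0.35
  = 0.1350 + 0.2700 + 0.0875 = 0.4925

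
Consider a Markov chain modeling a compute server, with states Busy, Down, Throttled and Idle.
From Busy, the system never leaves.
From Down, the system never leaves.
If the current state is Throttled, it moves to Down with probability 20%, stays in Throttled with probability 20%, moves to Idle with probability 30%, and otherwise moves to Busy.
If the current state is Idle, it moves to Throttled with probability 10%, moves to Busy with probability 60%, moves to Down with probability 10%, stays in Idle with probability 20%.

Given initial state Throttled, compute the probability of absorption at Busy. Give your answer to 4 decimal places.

Let h(s) be the probability of absorption at Busy starting from transient state s. Then h(Busy) = 1 and h(Down) = 0. By first-step analysis:
h(Throttled) = 0.3·1 + 0.2·0 + 0.2·h(Throttled) + 0.3·h(Idle)
h(Idle) = 0.6·1 + 0.1·0 + 0.1·h(Throttled) + 0.2·h(Idle)
Solving: h(Throttled) = 0.6885, h(Idle) = 0.8361.
Starting from Throttled, the probability is 0.6885.

0.6885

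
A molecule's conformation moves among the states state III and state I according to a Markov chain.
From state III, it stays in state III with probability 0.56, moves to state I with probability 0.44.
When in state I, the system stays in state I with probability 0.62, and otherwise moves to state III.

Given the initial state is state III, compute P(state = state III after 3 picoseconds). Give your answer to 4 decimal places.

0.4665

Propagate the distribution vector 3 picoseconds from state III.
After 0 picoseconds: (1.0000, 0.0000)
After 1 picosecond: (0.5600, 0.4400)
After 2 picoseconds: (0.4808, 0.5192)
After 3 picoseconds: (0.4665, 0.5335)
P(in state III after 3 picoseconds) = 0.4665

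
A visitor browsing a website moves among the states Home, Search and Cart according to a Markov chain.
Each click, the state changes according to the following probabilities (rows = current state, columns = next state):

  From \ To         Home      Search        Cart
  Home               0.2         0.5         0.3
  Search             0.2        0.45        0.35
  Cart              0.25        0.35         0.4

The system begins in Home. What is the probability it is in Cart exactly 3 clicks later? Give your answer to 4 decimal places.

0.3570

Propagate the distribution vector 3 clicks from Home.
After 0 clicks: (1.0000, 0.0000, 0.0000)
After 1 click: (0.2000, 0.5000, 0.3000)
After 2 clicks: (0.2150, 0.4300, 0.3550)
After 3 clicks: (0.2178, 0.4253, 0.3570)
P(in Cart after 3 clicks) = 0.3570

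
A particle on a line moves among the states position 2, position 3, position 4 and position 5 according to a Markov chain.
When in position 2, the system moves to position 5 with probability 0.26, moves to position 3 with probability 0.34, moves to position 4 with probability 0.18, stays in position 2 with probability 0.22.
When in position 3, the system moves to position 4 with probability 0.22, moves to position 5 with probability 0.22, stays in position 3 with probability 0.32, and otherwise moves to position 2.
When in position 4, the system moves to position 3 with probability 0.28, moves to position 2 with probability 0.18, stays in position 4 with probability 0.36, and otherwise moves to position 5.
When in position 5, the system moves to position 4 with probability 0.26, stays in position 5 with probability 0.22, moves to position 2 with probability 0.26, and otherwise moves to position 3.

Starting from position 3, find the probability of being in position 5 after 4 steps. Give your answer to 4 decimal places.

0.2188

Propagate the distribution vector 4 steps from position 3.
After 0 steps: (0.0000, 1.0000, 0.0000, 0.0000)
After 1 step: (0.2400, 0.3200, 0.2200, 0.2200)
After 2 steps: (0.2264, 0.3028, 0.2500, 0.2208)
After 3 steps: (0.2249, 0.3013, 0.2548, 0.2191)
After 4 steps: (0.2246, 0.3012, 0.2554, 0.2188)
P(in position 5 after 4 steps) = 0.2188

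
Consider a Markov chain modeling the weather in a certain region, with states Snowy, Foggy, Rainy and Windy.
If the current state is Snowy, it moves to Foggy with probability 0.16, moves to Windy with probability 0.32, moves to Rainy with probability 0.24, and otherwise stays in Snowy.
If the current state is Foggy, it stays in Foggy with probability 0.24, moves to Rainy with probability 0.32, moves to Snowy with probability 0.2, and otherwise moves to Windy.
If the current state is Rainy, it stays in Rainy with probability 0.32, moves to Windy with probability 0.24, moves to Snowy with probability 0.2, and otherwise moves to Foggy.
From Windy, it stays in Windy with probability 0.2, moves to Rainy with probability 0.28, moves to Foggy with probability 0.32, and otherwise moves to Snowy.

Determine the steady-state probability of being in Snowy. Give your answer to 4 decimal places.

Let the stationary distribution be π with π = πP and π_1 + π_2 + π_3 + π_4 = 1.
π_1 = 0.28·π_1 + 0.2·π_2 + 0.2·π_3 + 0.2·π_4
π_2 = 0.16·π_1 + 0.24·π_2 + 0.24·π_3 + 0.32·π_4
π_3 = 0.24·π_1 + 0.32·π_2 + 0.32·π_3 + 0.28·π_4
Solving with the normalization constraint gives π = (0.2174, 0.2424, 0.2927, 0.2475).
So the stationary probability of Snowy is 0.2174.

0.2174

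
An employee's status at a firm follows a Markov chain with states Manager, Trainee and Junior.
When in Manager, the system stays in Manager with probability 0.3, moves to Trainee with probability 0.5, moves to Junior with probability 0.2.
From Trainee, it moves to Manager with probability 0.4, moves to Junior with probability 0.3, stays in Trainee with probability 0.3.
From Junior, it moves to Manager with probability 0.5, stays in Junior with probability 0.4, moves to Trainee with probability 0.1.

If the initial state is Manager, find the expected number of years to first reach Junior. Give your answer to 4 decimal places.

4.1379

Let t(s) be the expected number of years to first reach Junior from state s, with t(Junior) = 0. Conditioning on the first year:
t(Manager) = 1 + 0.3·t(Manager) + 0.5·t(Trainee)
t(Trainee) = 1 + 0.4·t(Manager) + 0.3·t(Trainee)
Solving: t(Manager) = 4.1379, t(Trainee) = 3.7931.
Expected years from Manager to Junior: 4.1379.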